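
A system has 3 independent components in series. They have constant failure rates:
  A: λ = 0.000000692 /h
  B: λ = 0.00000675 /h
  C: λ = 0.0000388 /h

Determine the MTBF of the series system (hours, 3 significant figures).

Series of exponential components: λ_sys = Σ λ_i
λ_sys = 0.000000692 + 0.00000675 + 0.0000388 = 4.6242e-05 /h
MTBF = 1 / λ_sys = 21600 h

21600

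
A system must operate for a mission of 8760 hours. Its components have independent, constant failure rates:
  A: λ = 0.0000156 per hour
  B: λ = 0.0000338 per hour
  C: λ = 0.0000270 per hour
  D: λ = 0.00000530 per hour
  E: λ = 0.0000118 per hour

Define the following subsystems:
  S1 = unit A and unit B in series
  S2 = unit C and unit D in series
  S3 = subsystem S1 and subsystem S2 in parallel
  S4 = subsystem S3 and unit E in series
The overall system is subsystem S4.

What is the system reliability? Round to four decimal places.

R(A) = exp(−0.0000156 × 8760) = 0.872270
R(B) = exp(−0.0000338 × 8760) = 0.743722
R(C) = exp(−0.0000270 × 8760) = 0.789370
R(D) = exp(−0.00000530 × 8760) = 0.954633
R(E) = exp(−0.0000118 × 8760) = 0.901795
Series (A and B): 0.872270 × 0.743722 = 0.648726
Series (C and D): 0.789370 × 0.954633 = 0.753559
Parallel ([0.648726] and [0.753559]): 1 − (1 − 0.648726)(1 − 0.753559) = 0.913432
Series ([0.913432] and E): 0.913432 × 0.901795 = 0.8237

0.8237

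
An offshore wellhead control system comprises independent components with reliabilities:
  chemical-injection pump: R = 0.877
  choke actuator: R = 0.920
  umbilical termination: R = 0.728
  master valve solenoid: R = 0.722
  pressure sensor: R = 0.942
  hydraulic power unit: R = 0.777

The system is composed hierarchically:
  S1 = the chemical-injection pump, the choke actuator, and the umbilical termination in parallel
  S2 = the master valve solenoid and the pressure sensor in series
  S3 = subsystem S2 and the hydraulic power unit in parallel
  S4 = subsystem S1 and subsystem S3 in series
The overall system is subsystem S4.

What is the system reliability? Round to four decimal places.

0.9262

Parallel (chemical-injection pump, choke actuator, and umbilical termination): 1 − (1 − 0.877000)(1 − 0.920000)(1 − 0.728000) = 0.997324
Series (master valve solenoid and pressure sensor): 0.722000 × 0.942000 = 0.680124
Parallel ([0.680124] and hydraulic power unit): 1 − (1 − 0.680124)(1 − 0.777000) = 0.928668
Series ([0.997324] and [0.928668]): 0.997324 × 0.928668 = 0.9262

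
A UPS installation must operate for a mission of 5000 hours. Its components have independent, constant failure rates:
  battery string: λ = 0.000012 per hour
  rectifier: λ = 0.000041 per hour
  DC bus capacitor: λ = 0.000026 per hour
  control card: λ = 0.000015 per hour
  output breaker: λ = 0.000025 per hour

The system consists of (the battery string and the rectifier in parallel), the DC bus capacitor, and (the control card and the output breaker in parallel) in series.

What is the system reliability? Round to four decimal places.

R(battery string) = exp(−0.000012 × 5000) = 0.941765
R(rectifier) = exp(−0.000041 × 5000) = 0.814647
R(DC bus capacitor) = exp(−0.000026 × 5000) = 0.878095
R(control card) = exp(−0.000015 × 5000) = 0.927743
R(output breaker) = exp(−0.000025 × 5000) = 0.882497
Parallel (battery string and rectifier): 1 − (1 − 0.941765)(1 − 0.814647) = 0.989206
Parallel (control card and output breaker): 1 − (1 − 0.927743)(1 − 0.882497) = 0.991510
Series ([0.989206], DC bus capacitor, and [0.991510]): 0.989206 × 0.878095 × 0.991510 = 0.8612

0.8612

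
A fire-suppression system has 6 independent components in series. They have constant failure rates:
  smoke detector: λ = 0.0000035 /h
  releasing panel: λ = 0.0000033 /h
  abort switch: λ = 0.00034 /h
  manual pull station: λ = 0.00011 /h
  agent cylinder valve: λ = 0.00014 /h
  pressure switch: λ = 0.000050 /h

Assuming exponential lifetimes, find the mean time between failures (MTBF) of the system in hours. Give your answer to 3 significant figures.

1550

Series of exponential components: λ_sys = Σ λ_i
λ_sys = 0.0000035 + 0.0000033 + 0.00034 + 0.00011 + 0.00014 + 0.000050 = 6.4680e-04 /h
MTBF = 1 / λ_sys = 1550 h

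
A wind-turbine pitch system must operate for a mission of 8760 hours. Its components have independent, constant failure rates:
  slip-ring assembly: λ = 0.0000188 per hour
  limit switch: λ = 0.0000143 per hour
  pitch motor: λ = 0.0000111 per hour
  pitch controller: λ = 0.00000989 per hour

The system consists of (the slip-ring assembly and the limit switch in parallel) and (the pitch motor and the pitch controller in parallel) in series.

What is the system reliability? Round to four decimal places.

R(slip-ring assembly) = exp(−0.0000188 × 8760) = 0.848158
R(limit switch) = exp(−0.0000143 × 8760) = 0.882260
R(pitch motor) = exp(−0.0000111 × 8760) = 0.907342
R(pitch controller) = exp(−0.00000989 × 8760) = 0.917010
Parallel (slip-ring assembly and limit switch): 1 − (1 − 0.848158)(1 − 0.882260) = 0.982122
Parallel (pitch motor and pitch controller): 1 − (1 − 0.907342)(1 − 0.917010) = 0.992310
Series ([0.982122] and [0.992310]): 0.982122 × 0.992310 = 0.9746

0.9746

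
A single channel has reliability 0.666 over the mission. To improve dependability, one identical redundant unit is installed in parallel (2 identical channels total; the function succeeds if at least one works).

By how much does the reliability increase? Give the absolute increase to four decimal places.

0.2224

R_before = 0.666
R_after = 1 − (1 − 0.666)^2 = 0.8884
ΔR = 0.8884 − 0.666 = 0.2224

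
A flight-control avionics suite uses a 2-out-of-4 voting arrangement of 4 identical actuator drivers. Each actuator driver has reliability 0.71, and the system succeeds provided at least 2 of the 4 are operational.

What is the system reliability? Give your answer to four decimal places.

R = Σ_{i=2}^{4} C(4,i) p^i (1−p)^{4−i} with p = 0.71
C(4,2)·0.71^2·0.29^2 = 0.254369
C(4,3)·0.71^3·0.29^1 = 0.415177
C(4,4)·0.71^4·0.29^0 = 0.254117
Sum = 0.9237

0.9237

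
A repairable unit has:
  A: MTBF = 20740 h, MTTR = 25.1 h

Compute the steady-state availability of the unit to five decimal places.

0.99879

A(A) = MTBF/(MTBF+MTTR) = 20740/(20740+25.1) = 0.99879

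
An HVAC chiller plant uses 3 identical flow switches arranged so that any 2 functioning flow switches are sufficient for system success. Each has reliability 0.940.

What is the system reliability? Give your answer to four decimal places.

R = Σ_{i=2}^{3} C(3,i) p^i (1−p)^{3−i} with p = 0.940
C(3,2)·0.940^2·0.060^1 = 0.159048
C(3,3)·0.940^3·0.060^0 = 0.830584
Sum = 0.9896

0.9896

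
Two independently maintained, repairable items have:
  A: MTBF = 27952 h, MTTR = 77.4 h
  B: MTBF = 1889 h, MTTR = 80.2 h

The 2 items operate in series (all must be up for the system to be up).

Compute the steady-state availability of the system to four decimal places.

A(A) = MTBF/(MTBF+MTTR) = 27952/(27952+77.4) = 0.997239
A(B) = MTBF/(MTBF+MTTR) = 1889/(1889+80.2) = 0.959273
Series availability: 0.997239 × 0.959273 = 0.9566

0.9566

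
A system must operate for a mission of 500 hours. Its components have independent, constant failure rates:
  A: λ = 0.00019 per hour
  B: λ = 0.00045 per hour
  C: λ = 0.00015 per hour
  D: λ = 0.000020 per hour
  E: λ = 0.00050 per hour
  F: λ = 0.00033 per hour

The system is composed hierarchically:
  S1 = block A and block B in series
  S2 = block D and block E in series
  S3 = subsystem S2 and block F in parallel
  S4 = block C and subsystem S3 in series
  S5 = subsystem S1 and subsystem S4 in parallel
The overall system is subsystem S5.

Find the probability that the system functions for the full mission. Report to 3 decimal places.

R(A) = exp(−0.00019 × 500) = 0.90937
R(B) = exp(−0.00045 × 500) = 0.79852
R(C) = exp(−0.00015 × 500) = 0.92774
R(D) = exp(−0.000020 × 500) = 0.99005
R(E) = exp(−0.00050 × 500) = 0.77880
R(F) = exp(−0.00033 × 500) = 0.84789
Series (A and B): 0.90937 × 0.79852 = 0.72615
Series (D and E): 0.99005 × 0.77880 = 0.77105
Parallel ([0.77105] and F): 1 − (1 − 0.77105)(1 − 0.84789) = 0.96517
Series (C and [0.96517]): 0.92774 × 0.96517 = 0.89543
Parallel ([0.72615] and [0.89543]): 1 − (1 − 0.72615)(1 − 0.89543) = 0.971

0.971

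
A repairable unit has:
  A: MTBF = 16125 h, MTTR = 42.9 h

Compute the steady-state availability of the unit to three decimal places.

0.997

A(A) = MTBF/(MTBF+MTTR) = 16125/(16125+42.9) = 0.997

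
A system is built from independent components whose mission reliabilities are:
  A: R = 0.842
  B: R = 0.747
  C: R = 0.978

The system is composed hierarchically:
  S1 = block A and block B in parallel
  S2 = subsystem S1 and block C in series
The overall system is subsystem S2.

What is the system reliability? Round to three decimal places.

0.939

Parallel (A and B): 1 − (1 − 0.84200)(1 − 0.74700) = 0.96003
Series ([0.96003] and C): 0.96003 × 0.97800 = 0.939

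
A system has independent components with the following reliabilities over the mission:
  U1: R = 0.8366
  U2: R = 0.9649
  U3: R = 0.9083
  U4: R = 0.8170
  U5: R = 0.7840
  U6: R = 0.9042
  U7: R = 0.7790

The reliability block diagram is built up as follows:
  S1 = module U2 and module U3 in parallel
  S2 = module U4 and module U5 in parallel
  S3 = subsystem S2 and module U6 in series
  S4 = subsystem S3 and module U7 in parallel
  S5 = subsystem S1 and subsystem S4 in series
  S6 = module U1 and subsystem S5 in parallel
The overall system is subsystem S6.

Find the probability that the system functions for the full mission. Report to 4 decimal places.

Parallel (U2 and U3): 1 − (1 − 0.964900)(1 − 0.908300) = 0.996781
Parallel (U4 and U5): 1 − (1 − 0.817000)(1 − 0.784000) = 0.960472
Series ([0.960472] and U6): 0.960472 × 0.904200 = 0.868459
Parallel ([0.868459] and U7): 1 − (1 − 0.868459)(1 − 0.779000) = 0.970929
Series ([0.996781] and [0.970929]): 0.996781 × 0.970929 = 0.967804
Parallel (U1 and [0.967804]): 1 − (1 − 0.836600)(1 − 0.967804) = 0.9947

0.9947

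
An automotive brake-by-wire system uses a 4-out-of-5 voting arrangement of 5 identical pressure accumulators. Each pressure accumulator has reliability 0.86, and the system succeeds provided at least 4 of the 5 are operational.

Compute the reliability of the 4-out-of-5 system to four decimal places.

0.8533

R = Σ_{i=4}^{5} C(5,i) p^i (1−p)^{5−i} with p = 0.86
C(5,4)·0.86^4·0.14^1 = 0.382906
C(5,5)·0.86^5·0.14^0 = 0.470427
Sum = 0.8533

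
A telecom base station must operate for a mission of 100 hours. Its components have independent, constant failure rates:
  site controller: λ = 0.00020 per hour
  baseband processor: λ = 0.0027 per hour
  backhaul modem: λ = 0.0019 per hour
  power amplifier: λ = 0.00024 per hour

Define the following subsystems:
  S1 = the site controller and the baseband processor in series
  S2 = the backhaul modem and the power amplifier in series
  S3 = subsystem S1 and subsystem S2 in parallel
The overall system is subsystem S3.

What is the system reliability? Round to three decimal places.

R(site controller) = exp(−0.00020 × 100) = 0.98020
R(baseband processor) = exp(−0.0027 × 100) = 0.76338
R(backhaul modem) = exp(−0.0019 × 100) = 0.82696
R(power amplifier) = exp(−0.00024 × 100) = 0.97629
Series (site controller and baseband processor): 0.98020 × 0.76338 = 0.74827
Series (backhaul modem and power amplifier): 0.82696 × 0.97629 = 0.80735
Parallel ([0.74827] and [0.80735]): 1 − (1 − 0.74827)(1 − 0.80735) = 0.952

0.952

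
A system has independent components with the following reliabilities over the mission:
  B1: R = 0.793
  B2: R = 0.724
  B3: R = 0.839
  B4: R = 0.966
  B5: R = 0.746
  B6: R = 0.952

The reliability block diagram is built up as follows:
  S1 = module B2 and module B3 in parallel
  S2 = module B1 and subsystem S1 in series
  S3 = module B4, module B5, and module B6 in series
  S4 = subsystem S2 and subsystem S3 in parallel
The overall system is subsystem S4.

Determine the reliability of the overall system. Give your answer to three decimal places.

0.924

Parallel (B2 and B3): 1 − (1 − 0.72400)(1 − 0.83900) = 0.95556
Series (B1 and [0.95556]): 0.79300 × 0.95556 = 0.75776
Series (B4, B5, and B6): 0.96600 × 0.74600 × 0.95200 = 0.68605
Parallel ([0.75776] and [0.68605]): 1 − (1 − 0.75776)(1 − 0.68605) = 0.924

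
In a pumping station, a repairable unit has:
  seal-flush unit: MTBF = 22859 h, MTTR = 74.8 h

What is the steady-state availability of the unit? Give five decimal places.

0.99674

A(seal-flush unit) = MTBF/(MTBF+MTTR) = 22859/(22859+74.8) = 0.99674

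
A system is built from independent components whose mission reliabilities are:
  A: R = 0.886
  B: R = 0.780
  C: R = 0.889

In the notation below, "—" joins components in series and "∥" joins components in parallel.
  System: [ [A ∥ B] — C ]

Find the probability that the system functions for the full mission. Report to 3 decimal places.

0.867

Parallel (A and B): 1 − (1 − 0.88600)(1 − 0.78000) = 0.97492
Series ([0.97492] and C): 0.97492 × 0.88900 = 0.867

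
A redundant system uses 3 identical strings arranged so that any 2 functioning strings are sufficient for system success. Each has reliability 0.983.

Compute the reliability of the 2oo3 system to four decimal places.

0.9991

R = Σ_{i=2}^{3} C(3,i) p^i (1−p)^{3−i} with p = 0.983
C(3,2)·0.983^2·0.017^1 = 0.049281
C(3,3)·0.983^3·0.017^0 = 0.949862
Sum = 0.9991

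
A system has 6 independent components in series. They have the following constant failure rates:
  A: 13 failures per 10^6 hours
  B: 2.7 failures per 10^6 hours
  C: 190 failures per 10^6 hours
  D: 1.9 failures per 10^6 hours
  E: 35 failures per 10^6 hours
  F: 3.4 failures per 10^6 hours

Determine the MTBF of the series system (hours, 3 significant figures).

4070

Series of exponential components: λ_sys = Σ λ_i
λ_sys = 0.000013 + 0.0000027 + 0.00019 + 0.0000019 + 0.000035 + 0.0000034 = 2.4600e-04 /h
MTBF = 1 / λ_sys = 4070 h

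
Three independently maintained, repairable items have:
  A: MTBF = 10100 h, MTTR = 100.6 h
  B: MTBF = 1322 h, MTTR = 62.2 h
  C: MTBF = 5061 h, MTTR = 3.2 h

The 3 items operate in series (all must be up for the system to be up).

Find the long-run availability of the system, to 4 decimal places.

A(A) = MTBF/(MTBF+MTTR) = 10100/(10100+100.6) = 0.990138
A(B) = MTBF/(MTBF+MTTR) = 1322/(1322+62.2) = 0.955064
A(C) = MTBF/(MTBF+MTTR) = 5061/(5061+3.2) = 0.999368
Series availability: 0.990138 × 0.955064 × 0.999368 = 0.9450

0.9450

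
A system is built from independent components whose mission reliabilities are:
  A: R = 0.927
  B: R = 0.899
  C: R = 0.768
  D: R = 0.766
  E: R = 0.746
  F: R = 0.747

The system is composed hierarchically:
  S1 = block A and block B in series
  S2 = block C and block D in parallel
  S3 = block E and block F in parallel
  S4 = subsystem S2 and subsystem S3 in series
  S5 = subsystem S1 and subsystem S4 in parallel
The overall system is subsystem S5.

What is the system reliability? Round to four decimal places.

0.9808

Series (A and B): 0.927000 × 0.899000 = 0.833373
Parallel (C and D): 1 − (1 − 0.768000)(1 − 0.766000) = 0.945712
Parallel (E and F): 1 − (1 − 0.746000)(1 − 0.747000) = 0.935738
Series ([0.945712] and [0.935738]): 0.945712 × 0.935738 = 0.884939
Parallel ([0.833373] and [0.884939]): 1 − (1 − 0.833373)(1 − 0.884939) = 0.9808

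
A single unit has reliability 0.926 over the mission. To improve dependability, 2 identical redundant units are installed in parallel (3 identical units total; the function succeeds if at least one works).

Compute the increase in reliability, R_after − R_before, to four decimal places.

0.0736

R_before = 0.926
R_after = 1 − (1 − 0.926)^3 = 0.9996
ΔR = 0.9996 − 0.926 = 0.0736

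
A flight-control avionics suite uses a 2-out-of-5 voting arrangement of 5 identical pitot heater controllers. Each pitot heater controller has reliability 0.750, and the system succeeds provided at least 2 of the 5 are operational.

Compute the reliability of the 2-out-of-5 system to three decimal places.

0.984

R = Σ_{i=2}^{5} C(5,i) p^i (1−p)^{5−i} with p = 0.750
C(5,2)·0.750^2·0.250^3 = 0.08789
C(5,3)·0.750^3·0.250^2 = 0.26367
C(5,4)·0.750^4·0.250^1 = 0.39551
C(5,5)·0.750^5·0.250^0 = 0.23730
Sum = 0.984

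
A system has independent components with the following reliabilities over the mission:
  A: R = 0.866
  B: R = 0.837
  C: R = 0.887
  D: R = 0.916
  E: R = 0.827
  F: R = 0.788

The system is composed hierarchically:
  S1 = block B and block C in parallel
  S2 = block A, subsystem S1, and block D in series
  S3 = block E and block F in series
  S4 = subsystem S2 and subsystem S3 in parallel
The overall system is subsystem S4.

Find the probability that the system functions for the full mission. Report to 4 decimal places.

0.9229

Parallel (B and C): 1 − (1 − 0.837000)(1 − 0.887000) = 0.981581
Series (A, [0.981581], and D): 0.866000 × 0.981581 × 0.916000 = 0.778645
Series (E and F): 0.827000 × 0.788000 = 0.651676
Parallel ([0.778645] and [0.651676]): 1 − (1 − 0.778645)(1 − 0.651676) = 0.9229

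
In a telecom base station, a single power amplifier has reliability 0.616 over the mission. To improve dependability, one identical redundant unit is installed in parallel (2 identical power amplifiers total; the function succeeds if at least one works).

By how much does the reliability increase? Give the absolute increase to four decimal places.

R_before = 0.616
R_after = 1 − (1 − 0.616)^2 = 0.8525
ΔR = 0.8525 − 0.616 = 0.2365

0.2365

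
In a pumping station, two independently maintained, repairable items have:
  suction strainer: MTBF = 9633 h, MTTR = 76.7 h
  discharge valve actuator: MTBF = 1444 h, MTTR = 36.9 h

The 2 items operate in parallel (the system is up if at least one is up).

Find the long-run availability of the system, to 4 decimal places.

0.9998

A(suction strainer) = MTBF/(MTBF+MTTR) = 9633/(9633+76.7) = 0.992101
A(discharge valve actuator) = MTBF/(MTBF+MTTR) = 1444/(1444+36.9) = 0.975083
Parallel availability: 1 − (1 − 0.992101)(1 − 0.975083) = 0.9998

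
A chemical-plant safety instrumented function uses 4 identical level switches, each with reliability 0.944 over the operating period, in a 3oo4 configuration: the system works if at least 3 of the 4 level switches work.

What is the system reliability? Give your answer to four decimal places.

R = Σ_{i=3}^{4} C(4,i) p^i (1−p)^{4−i} with p = 0.944
C(4,3)·0.944^3·0.056^1 = 0.188436
C(4,4)·0.944^4·0.056^0 = 0.794123
Sum = 0.9826

0.9826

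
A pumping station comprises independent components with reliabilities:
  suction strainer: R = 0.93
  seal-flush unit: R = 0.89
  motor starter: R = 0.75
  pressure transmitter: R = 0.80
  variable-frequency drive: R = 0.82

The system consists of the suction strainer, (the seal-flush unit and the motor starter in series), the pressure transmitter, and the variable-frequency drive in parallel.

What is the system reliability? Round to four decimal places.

Series (seal-flush unit and motor starter): 0.890000 × 0.750000 = 0.667500
Parallel (suction strainer, [0.667500], pressure transmitter, and variable-frequency drive): 1 − (1 − 0.930000)(1 − 0.667500)(1 − 0.800000)(1 − 0.820000) = 0.9992

0.9992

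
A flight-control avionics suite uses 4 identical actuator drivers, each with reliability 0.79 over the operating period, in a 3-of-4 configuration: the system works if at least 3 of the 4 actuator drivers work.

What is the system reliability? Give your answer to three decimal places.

R = Σ_{i=3}^{4} C(4,i) p^i (1−p)^{4−i} with p = 0.79
C(4,3)·0.79^3·0.21^1 = 0.41415
C(4,4)·0.79^4·0.21^0 = 0.38950
Sum = 0.804

0.804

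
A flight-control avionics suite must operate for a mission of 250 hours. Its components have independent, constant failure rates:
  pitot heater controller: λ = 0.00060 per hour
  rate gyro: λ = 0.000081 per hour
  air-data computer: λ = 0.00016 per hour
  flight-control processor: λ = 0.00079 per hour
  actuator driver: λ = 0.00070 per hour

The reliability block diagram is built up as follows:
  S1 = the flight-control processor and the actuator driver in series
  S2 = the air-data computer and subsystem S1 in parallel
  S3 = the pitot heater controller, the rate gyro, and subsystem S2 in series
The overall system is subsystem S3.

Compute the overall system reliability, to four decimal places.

R(pitot heater controller) = exp(−0.00060 × 250) = 0.860708
R(rate gyro) = exp(−0.000081 × 250) = 0.979954
R(air-data computer) = exp(−0.00016 × 250) = 0.960789
R(flight-control processor) = exp(−0.00079 × 250) = 0.820780
R(actuator driver) = exp(−0.00070 × 250) = 0.839457
Series (flight-control processor and actuator driver): 0.820780 × 0.839457 = 0.689010
Parallel (air-data computer and [0.689010]): 1 − (1 − 0.960789)(1 − 0.689010) = 0.987806
Series (pitot heater controller, rate gyro, and [0.987806]): 0.860708 × 0.979954 × 0.987806 = 0.8332

0.8332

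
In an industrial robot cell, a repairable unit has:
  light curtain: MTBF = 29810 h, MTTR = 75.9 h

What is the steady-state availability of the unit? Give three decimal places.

A(light curtain) = MTBF/(MTBF+MTTR) = 29810/(29810+75.9) = 0.997

0.997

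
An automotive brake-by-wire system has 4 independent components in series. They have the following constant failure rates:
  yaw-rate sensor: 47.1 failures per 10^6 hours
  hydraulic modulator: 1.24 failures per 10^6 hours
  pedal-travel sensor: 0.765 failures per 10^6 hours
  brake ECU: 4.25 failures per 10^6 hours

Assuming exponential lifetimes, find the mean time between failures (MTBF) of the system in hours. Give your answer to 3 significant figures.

Series of exponential components: λ_sys = Σ λ_i
λ_sys = 0.0000471 + 0.00000124 + 0.000000765 + 0.00000425 = 5.3355e-05 /h
MTBF = 1 / λ_sys = 18700 h

18700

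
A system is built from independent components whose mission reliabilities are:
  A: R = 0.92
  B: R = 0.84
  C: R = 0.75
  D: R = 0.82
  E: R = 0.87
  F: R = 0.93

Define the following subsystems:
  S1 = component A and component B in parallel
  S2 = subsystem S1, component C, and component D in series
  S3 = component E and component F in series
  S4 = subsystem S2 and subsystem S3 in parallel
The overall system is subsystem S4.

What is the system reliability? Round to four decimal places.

0.9250

Parallel (A and B): 1 − (1 − 0.920000)(1 − 0.840000) = 0.987200
Series ([0.987200], C, and D): 0.987200 × 0.750000 × 0.820000 = 0.607128
Series (E and F): 0.870000 × 0.930000 = 0.809100
Parallel ([0.607128] and [0.809100]): 1 − (1 − 0.607128)(1 − 0.809100) = 0.9250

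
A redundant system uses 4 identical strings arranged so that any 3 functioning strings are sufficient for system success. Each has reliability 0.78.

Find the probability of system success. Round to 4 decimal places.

R = Σ_{i=3}^{4} C(4,i) p^i (1−p)^{4−i} with p = 0.78
C(4,3)·0.78^3·0.22^1 = 0.417606
C(4,4)·0.78^4·0.22^0 = 0.370151
Sum = 0.7878

0.7878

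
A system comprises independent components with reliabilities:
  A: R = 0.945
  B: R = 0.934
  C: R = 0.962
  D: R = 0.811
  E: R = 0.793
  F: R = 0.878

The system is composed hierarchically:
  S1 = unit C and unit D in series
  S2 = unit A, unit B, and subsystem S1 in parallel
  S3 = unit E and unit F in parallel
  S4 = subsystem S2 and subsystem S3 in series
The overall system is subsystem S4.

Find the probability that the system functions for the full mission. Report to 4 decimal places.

0.9740

Series (C and D): 0.962000 × 0.811000 = 0.780182
Parallel (A, B, and [0.780182]): 1 − (1 − 0.945000)(1 − 0.934000)(1 − 0.780182) = 0.999202
Parallel (E and F): 1 − (1 − 0.793000)(1 − 0.878000) = 0.974746
Series ([0.999202] and [0.974746]): 0.999202 × 0.974746 = 0.9740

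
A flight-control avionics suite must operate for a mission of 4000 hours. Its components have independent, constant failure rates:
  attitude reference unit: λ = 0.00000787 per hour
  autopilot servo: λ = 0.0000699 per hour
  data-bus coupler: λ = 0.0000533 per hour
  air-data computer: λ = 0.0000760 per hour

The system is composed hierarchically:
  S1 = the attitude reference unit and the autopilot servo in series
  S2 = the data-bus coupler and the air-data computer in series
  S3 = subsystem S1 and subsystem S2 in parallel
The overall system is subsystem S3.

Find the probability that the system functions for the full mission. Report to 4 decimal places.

0.8920

R(attitude reference unit) = exp(−0.00000787 × 4000) = 0.969010
R(autopilot servo) = exp(−0.0000699 × 4000) = 0.756086
R(data-bus coupler) = exp(−0.0000533 × 4000) = 0.807995
R(air-data computer) = exp(−0.0000760 × 4000) = 0.737861
Series (attitude reference unit and autopilot servo): 0.969010 × 0.756086 = 0.732655
Series (data-bus coupler and air-data computer): 0.807995 × 0.737861 = 0.596188
Parallel ([0.732655] and [0.596188]): 1 − (1 − 0.732655)(1 − 0.596188) = 0.8920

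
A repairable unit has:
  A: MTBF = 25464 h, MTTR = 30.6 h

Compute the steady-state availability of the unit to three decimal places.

0.999

A(A) = MTBF/(MTBF+MTTR) = 25464/(25464+30.6) = 0.999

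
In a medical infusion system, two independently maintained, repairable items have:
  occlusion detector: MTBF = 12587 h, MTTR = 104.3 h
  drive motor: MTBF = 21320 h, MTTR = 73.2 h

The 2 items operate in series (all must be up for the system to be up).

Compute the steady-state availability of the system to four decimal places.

A(occlusion detector) = MTBF/(MTBF+MTTR) = 12587/(12587+104.3) = 0.991782
A(drive motor) = MTBF/(MTBF+MTTR) = 21320/(21320+73.2) = 0.996578
Series availability: 0.991782 × 0.996578 = 0.9884

0.9884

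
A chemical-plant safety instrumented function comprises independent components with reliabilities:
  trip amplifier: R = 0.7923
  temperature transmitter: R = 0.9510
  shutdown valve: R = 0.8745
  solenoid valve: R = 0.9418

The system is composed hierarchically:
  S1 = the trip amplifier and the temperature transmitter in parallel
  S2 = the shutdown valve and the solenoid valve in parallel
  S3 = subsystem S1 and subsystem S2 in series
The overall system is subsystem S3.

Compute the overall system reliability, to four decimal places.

0.9826

Parallel (trip amplifier and temperature transmitter): 1 − (1 − 0.792300)(1 − 0.951000) = 0.989823
Parallel (shutdown valve and solenoid valve): 1 − (1 − 0.874500)(1 − 0.941800) = 0.992696
Series ([0.989823] and [0.992696]): 0.989823 × 0.992696 = 0.9826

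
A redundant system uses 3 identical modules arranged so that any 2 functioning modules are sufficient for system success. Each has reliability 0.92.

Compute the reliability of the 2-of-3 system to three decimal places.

R = Σ_{i=2}^{3} C(3,i) p^i (1−p)^{3−i} with p = 0.92
C(3,2)·0.92^2·0.08^1 = 0.20314
C(3,3)·0.92^3·0.08^0 = 0.77869
Sum = 0.982

0.982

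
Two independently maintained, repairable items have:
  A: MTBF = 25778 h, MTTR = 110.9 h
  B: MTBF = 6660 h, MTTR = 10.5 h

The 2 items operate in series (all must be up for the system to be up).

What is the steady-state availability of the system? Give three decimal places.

0.994

A(A) = MTBF/(MTBF+MTTR) = 25778/(25778+110.9) = 0.995716
A(B) = MTBF/(MTBF+MTTR) = 6660/(6660+10.5) = 0.998426
Series availability: 0.995716 × 0.998426 = 0.994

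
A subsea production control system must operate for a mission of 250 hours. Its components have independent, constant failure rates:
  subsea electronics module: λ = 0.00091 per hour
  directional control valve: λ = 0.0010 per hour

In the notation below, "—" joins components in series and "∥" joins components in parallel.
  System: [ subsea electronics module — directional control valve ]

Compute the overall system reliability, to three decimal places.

0.620

R(subsea electronics module) = exp(−0.00091 × 250) = 0.79652
R(directional control valve) = exp(−0.0010 × 250) = 0.77880
Series (subsea electronics module and directional control valve): 0.79652 × 0.77880 = 0.620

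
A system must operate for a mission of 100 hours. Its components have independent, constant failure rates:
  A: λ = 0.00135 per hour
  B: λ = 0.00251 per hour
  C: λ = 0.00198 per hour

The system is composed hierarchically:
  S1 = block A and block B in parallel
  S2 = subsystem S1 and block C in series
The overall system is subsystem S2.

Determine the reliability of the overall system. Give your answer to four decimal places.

R(A) = exp(−0.00135 × 100) = 0.873716
R(B) = exp(−0.00251 × 100) = 0.778022
R(C) = exp(−0.00198 × 100) = 0.820370
Parallel (A and B): 1 − (1 − 0.873716)(1 − 0.778022) = 0.971968
Series ([0.971968] and C): 0.971968 × 0.820370 = 0.7974

0.7974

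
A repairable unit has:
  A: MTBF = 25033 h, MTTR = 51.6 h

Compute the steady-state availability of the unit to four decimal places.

0.9979

A(A) = MTBF/(MTBF+MTTR) = 25033/(25033+51.6) = 0.9979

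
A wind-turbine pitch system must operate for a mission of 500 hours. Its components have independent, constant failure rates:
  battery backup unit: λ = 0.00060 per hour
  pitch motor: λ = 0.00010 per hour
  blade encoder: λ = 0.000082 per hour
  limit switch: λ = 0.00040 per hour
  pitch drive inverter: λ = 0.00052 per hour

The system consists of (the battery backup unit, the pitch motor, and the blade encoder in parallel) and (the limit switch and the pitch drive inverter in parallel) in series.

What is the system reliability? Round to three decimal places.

R(battery backup unit) = exp(−0.00060 × 500) = 0.74082
R(pitch motor) = exp(−0.00010 × 500) = 0.95123
R(blade encoder) = exp(−0.000082 × 500) = 0.95983
R(limit switch) = exp(−0.00040 × 500) = 0.81873
R(pitch drive inverter) = exp(−0.00052 × 500) = 0.77105
Parallel (battery backup unit, pitch motor, and blade encoder): 1 − (1 − 0.74082)(1 − 0.95123)(1 − 0.95983) = 0.99949
Parallel (limit switch and pitch drive inverter): 1 − (1 − 0.81873)(1 − 0.77105) = 0.95850
Series ([0.99949] and [0.95850]): 0.99949 × 0.95850 = 0.958

0.958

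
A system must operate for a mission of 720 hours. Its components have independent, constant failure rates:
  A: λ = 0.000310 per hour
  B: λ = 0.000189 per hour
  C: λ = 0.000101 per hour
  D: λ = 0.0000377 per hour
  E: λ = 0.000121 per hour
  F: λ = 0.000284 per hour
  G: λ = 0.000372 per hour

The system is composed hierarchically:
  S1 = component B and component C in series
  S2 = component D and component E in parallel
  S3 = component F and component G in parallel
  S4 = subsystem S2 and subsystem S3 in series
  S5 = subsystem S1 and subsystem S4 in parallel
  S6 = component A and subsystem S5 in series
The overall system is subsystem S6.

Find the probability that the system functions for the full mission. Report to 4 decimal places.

0.7931

R(A) = exp(−0.000310 × 720) = 0.799955
R(B) = exp(−0.000189 × 720) = 0.872773
R(C) = exp(−0.000101 × 720) = 0.929861
R(D) = exp(−0.0000377 × 720) = 0.973221
R(E) = exp(−0.000121 × 720) = 0.916567
R(F) = exp(−0.000284 × 720) = 0.815071
R(G) = exp(−0.000372 × 720) = 0.765030
Series (B and C): 0.872773 × 0.929861 = 0.811558
Parallel (D and E): 1 − (1 − 0.973221)(1 − 0.916567) = 0.997766
Parallel (F and G): 1 − (1 − 0.815071)(1 − 0.765030) = 0.956547
Series ([0.997766] and [0.956547]): 0.997766 × 0.956547 = 0.954410
Parallel ([0.811558] and [0.954410]): 1 − (1 − 0.811558)(1 − 0.954410) = 0.991409
Series (A and [0.991409]): 0.799955 × 0.991409 = 0.7931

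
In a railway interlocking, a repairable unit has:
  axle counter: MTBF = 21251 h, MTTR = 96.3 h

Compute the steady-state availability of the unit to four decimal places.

0.9955

A(axle counter) = MTBF/(MTBF+MTTR) = 21251/(21251+96.3) = 0.9955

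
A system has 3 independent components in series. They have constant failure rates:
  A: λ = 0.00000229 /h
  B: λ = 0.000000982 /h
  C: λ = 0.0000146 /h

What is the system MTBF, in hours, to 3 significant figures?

56000

Series of exponential components: λ_sys = Σ λ_i
λ_sys = 0.00000229 + 0.000000982 + 0.0000146 = 1.7872e-05 /h
MTBF = 1 / λ_sys = 56000 h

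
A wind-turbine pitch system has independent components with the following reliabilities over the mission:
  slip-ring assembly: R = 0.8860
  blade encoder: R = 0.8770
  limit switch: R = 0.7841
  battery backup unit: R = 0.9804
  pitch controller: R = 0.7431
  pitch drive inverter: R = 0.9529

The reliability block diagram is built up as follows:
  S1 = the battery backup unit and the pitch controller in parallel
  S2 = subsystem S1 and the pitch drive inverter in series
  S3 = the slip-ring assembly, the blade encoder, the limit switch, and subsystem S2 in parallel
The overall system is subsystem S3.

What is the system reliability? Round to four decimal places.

Parallel (battery backup unit and pitch controller): 1 − (1 − 0.980400)(1 − 0.743100) = 0.994965
Series ([0.994965] and pitch drive inverter): 0.994965 × 0.952900 = 0.948102
Parallel (slip-ring assembly, blade encoder, limit switch, and [0.948102]): 1 − (1 − 0.886000)(1 − 0.877000)(1 − 0.784100)(1 − 0.948102) = 0.9998

0.9998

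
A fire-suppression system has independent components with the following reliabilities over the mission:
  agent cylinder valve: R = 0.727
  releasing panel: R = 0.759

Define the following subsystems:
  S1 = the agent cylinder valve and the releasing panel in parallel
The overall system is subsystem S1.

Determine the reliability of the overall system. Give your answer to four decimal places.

Parallel (agent cylinder valve and releasing panel): 1 − (1 − 0.727000)(1 − 0.759000) = 0.9342

0.9342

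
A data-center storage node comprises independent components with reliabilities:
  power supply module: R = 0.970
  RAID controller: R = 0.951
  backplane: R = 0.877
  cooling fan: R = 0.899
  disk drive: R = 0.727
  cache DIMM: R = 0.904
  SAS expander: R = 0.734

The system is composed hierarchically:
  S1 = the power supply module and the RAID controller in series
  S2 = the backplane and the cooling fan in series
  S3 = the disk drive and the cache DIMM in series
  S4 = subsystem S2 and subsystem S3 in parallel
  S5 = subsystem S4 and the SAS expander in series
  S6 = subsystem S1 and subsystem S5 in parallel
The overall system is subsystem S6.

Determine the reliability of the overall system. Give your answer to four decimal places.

0.9752

Series (power supply module and RAID controller): 0.970000 × 0.951000 = 0.922470
Series (backplane and cooling fan): 0.877000 × 0.899000 = 0.788423
Series (disk drive and cache DIMM): 0.727000 × 0.904000 = 0.657208
Parallel ([0.788423] and [0.657208]): 1 − (1 − 0.788423)(1 − 0.657208) = 0.927473
Series ([0.927473] and SAS expander): 0.927473 × 0.734000 = 0.680765
Parallel ([0.922470] and [0.680765]): 1 − (1 − 0.922470)(1 − 0.680765) = 0.9752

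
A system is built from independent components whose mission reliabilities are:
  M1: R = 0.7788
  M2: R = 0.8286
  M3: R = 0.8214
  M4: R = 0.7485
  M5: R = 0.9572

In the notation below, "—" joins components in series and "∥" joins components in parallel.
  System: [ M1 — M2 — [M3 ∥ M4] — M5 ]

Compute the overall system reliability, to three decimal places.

Parallel (M3 and M4): 1 − (1 − 0.82140)(1 − 0.74850) = 0.95508
Series (M1, M2, [0.95508], and M5): 0.77880 × 0.82860 × 0.95508 × 0.95720 = 0.590

0.590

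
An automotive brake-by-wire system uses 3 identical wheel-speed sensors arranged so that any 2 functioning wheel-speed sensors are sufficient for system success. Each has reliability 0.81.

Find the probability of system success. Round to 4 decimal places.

R = Σ_{i=2}^{3} C(3,i) p^i (1−p)^{3−i} with p = 0.81
C(3,2)·0.81^2·0.19^1 = 0.373977
C(3,3)·0.81^3·0.19^0 = 0.531441
Sum = 0.9054

0.9054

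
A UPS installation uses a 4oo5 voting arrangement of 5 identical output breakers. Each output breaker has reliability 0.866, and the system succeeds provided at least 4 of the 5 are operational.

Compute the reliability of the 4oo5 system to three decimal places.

0.864

R = Σ_{i=4}^{5} C(5,i) p^i (1−p)^{5−i} with p = 0.866
C(5,4)·0.866^4·0.134^1 = 0.37683
C(5,5)·0.866^5·0.134^0 = 0.48707
Sum = 0.864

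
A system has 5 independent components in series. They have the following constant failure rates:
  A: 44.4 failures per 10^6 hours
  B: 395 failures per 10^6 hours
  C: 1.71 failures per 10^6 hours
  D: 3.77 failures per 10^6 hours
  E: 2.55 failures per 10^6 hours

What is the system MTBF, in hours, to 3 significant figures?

Series of exponential components: λ_sys = Σ λ_i
λ_sys = 0.0000444 + 0.000395 + 0.00000171 + 0.00000377 + 0.00000255 = 4.4743e-04 /h
MTBF = 1 / λ_sys = 2230 h

2230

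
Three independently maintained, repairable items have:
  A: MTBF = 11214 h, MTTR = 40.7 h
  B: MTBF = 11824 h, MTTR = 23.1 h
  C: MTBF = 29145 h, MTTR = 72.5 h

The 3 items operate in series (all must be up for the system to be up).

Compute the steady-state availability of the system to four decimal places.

A(A) = MTBF/(MTBF+MTTR) = 11214/(11214+40.7) = 0.996384
A(B) = MTBF/(MTBF+MTTR) = 11824/(11824+23.1) = 0.998050
A(C) = MTBF/(MTBF+MTTR) = 29145/(29145+72.5) = 0.997519
Series availability: 0.996384 × 0.998050 × 0.997519 = 0.9920

0.9920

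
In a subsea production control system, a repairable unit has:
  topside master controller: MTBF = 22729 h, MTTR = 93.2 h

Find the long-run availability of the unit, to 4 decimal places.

0.9959

A(topside master controller) = MTBF/(MTBF+MTTR) = 22729/(22729+93.2) = 0.9959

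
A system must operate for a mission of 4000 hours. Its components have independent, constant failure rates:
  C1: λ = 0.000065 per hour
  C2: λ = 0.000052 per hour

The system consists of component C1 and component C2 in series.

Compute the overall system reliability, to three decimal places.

0.626

R(C1) = exp(−0.000065 × 4000) = 0.77105
R(C2) = exp(−0.000052 × 4000) = 0.81221
Series (C1 and C2): 0.77105 × 0.81221 = 0.626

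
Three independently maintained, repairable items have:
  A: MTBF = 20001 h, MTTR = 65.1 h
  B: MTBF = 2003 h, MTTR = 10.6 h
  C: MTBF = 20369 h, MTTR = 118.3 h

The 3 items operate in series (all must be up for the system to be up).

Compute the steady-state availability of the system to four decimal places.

A(A) = MTBF/(MTBF+MTTR) = 20001/(20001+65.1) = 0.996756
A(B) = MTBF/(MTBF+MTTR) = 2003/(2003+10.6) = 0.994736
A(C) = MTBF/(MTBF+MTTR) = 20369/(20369+118.3) = 0.994226
Series availability: 0.996756 × 0.994736 × 0.994226 = 0.9858

0.9858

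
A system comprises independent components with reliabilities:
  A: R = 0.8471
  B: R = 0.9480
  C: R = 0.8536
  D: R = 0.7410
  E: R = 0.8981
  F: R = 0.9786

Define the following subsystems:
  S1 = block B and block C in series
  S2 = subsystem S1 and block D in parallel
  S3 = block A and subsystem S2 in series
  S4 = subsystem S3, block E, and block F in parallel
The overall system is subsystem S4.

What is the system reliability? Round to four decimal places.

0.9996

Series (B and C): 0.948000 × 0.853600 = 0.809213
Parallel ([0.809213] and D): 1 − (1 − 0.809213)(1 − 0.741000) = 0.950586
Series (A and [0.950586]): 0.847100 × 0.950586 = 0.805241
Parallel ([0.805241], E, and F): 1 − (1 − 0.805241)(1 − 0.898100)(1 − 0.978600) = 0.9996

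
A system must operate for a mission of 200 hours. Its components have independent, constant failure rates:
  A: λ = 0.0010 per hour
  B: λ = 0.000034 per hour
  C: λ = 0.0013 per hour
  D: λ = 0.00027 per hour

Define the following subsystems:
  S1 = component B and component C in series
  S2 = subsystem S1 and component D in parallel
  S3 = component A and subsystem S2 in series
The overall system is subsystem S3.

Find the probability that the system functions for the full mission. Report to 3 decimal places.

R(A) = exp(−0.0010 × 200) = 0.81873
R(B) = exp(−0.000034 × 200) = 0.99322
R(C) = exp(−0.0013 × 200) = 0.77105
R(D) = exp(−0.00027 × 200) = 0.94743
Series (B and C): 0.99322 × 0.77105 = 0.76582
Parallel ([0.76582] and D): 1 − (1 − 0.76582)(1 − 0.94743) = 0.98769
Series (A and [0.98769]): 0.81873 × 0.98769 = 0.809

0.809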